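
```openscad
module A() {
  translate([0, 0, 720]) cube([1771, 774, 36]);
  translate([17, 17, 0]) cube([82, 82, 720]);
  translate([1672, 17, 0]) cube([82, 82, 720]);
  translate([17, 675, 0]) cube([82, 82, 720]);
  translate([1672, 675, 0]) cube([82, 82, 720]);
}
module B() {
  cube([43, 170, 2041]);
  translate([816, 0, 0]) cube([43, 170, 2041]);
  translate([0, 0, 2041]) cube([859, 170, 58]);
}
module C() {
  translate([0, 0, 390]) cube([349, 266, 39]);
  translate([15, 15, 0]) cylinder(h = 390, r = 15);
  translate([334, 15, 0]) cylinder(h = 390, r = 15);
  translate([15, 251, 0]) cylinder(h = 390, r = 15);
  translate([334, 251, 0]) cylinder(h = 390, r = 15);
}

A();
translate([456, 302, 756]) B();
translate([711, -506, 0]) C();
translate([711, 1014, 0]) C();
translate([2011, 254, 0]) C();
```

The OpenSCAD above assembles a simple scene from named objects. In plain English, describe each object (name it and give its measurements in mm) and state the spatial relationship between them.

A is a table: top 1771 mm (x) × 774 mm (y), 36 mm thick, upper face at z = 756 mm, on four 82×82 mm square legs, each inset 17 mm from the nearest pair of top edges, running from z = 0 to the bottom of the top.

B is a door frame. The clear opening is 773 mm wide and 2041 mm high. Two 43 mm wide jambs, 170 mm deep, stand either side of the opening from the floor to the top of the opening. A 58 mm thick head sits across the top of both jambs, spanning the full outside width of the frame.

C is a four-legged stool. The seat is 349×266 mm, 39 mm thick, top at z = 429 mm. It stands on four round legs, each 30 mm in diameter, from z = 0 to the seat underside, each leg's axis is inset half a diameter from the nearest pair of seat edges (so the leg's bounding box is flush with the corner).

The door frame is on top of the table, centred. Three stools sit around the table at the −y, +y, +x sides.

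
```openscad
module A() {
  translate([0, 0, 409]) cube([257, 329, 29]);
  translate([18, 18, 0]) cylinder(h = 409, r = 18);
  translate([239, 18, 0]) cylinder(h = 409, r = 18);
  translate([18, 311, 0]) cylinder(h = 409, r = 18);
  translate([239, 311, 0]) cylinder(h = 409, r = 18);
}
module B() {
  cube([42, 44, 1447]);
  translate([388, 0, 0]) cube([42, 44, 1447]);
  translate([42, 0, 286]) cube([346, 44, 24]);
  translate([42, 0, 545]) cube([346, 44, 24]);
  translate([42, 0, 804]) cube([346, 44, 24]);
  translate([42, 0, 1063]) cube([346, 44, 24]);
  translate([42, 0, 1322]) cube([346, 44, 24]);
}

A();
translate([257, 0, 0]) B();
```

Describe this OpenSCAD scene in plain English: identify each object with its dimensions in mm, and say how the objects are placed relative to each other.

A is a simple wooden stool: a rectangular seat 257 mm (x) by 329 mm (y), 29 mm thick, top face at z = 438 mm, on four round legs, each 36 mm in diameter. The legs rest on z = 0, each leg's axis is inset half a diameter from the nearest pair of seat edges (so the leg's bounding box is flush with the corner).

B is a straight ladder. Two 42×44 mm vertical rails, 1447 mm tall, stand 430 mm apart (outside-to-outside) with their front faces coplanar on the −y side. 5 rungs, each 44 mm deep and 24 mm tall, span between the inner faces of the rails, front faces flush with the rails. The lowest rung's underside is at z = 286 mm and rungs are spaced 259 mm apart (underside to underside).

The ladder is against the stool's +x side, with their −y faces flush.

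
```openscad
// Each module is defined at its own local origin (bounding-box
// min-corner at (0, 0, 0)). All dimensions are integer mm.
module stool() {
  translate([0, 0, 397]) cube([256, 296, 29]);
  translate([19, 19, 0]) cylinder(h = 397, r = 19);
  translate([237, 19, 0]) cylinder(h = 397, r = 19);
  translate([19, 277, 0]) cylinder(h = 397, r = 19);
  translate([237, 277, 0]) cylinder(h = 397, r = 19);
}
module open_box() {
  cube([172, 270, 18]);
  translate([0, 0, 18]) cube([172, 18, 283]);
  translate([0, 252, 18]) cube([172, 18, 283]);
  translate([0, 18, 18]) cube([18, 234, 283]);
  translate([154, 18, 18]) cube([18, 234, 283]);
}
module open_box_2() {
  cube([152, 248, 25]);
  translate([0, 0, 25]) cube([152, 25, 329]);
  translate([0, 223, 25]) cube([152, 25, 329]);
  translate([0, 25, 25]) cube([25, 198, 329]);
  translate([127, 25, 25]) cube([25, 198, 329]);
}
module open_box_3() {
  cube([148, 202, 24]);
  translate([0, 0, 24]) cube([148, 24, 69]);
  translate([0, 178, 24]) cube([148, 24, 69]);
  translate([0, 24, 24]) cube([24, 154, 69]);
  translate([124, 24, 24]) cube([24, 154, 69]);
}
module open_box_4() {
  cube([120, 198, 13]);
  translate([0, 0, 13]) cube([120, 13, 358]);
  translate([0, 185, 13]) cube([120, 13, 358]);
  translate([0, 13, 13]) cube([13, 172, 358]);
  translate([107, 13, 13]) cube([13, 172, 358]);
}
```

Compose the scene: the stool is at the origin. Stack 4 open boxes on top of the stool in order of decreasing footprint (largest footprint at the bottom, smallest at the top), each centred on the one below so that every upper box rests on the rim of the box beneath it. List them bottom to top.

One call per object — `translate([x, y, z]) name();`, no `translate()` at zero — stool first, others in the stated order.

stool();
translate([42, 13, 426]) open_box();
translate([52, 24, 727]) open_box_2();
translate([54, 47, 1081]) open_box_3();
translate([68, 49, 1174]) open_box_4();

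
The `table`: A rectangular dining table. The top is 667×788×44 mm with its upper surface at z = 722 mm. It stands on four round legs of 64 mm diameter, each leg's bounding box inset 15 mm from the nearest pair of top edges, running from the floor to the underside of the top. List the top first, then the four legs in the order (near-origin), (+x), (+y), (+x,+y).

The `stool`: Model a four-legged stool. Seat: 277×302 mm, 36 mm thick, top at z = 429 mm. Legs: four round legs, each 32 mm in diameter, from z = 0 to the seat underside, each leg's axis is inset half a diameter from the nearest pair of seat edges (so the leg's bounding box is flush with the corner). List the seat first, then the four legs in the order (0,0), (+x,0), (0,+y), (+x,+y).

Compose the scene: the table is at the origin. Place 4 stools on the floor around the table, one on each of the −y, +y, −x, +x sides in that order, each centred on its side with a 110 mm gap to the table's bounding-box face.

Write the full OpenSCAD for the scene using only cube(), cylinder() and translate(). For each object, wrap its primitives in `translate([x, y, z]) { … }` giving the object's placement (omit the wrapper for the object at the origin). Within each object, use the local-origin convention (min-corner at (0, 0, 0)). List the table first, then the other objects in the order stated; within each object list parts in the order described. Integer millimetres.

translate([0, 0, 678]) cube([667, 788, 44]);
translate([47, 47, 0]) cylinder(h = 678, r = 32);
translate([620, 47, 0]) cylinder(h = 678, r = 32);
translate([47, 741, 0]) cylinder(h = 678, r = 32);
translate([620, 741, 0]) cylinder(h = 678, r = 32);
translate([195, -412, 0]) {
  translate([0, 0, 393]) cube([277, 302, 36]);
  translate([16, 16, 0]) cylinder(h = 393, r = 16);
  translate([261, 16, 0]) cylinder(h = 393, r = 16);
  translate([16, 286, 0]) cylinder(h = 393, r = 16);
  translate([261, 286, 0]) cylinder(h = 393, r = 16);
}
translate([195, 898, 0]) {
  translate([0, 0, 393]) cube([277, 302, 36]);
  translate([16, 16, 0]) cylinder(h = 393, r = 16);
  translate([261, 16, 0]) cylinder(h = 393, r = 16);
  translate([16, 286, 0]) cylinder(h = 393, r = 16);
  translate([261, 286, 0]) cylinder(h = 393, r = 16);
}
translate([-387, 243, 0]) {
  translate([0, 0, 393]) cube([277, 302, 36]);
  translate([16, 16, 0]) cylinder(h = 393, r = 16);
  translate([261, 16, 0]) cylinder(h = 393, r = 16);
  translate([16, 286, 0]) cylinder(h = 393, r = 16);
  translate([261, 286, 0]) cylinder(h = 393, r = 16);
}
translate([777, 243, 0]) {
  translate([0, 0, 393]) cube([277, 302, 36]);
  translate([16, 16, 0]) cylinder(h = 393, r = 16);
  translate([261, 16, 0]) cylinder(h = 393, r = 16);
  translate([16, 286, 0]) cylinder(h = 393, r = 16);
  translate([261, 286, 0]) cylinder(h = 393, r = 16);
}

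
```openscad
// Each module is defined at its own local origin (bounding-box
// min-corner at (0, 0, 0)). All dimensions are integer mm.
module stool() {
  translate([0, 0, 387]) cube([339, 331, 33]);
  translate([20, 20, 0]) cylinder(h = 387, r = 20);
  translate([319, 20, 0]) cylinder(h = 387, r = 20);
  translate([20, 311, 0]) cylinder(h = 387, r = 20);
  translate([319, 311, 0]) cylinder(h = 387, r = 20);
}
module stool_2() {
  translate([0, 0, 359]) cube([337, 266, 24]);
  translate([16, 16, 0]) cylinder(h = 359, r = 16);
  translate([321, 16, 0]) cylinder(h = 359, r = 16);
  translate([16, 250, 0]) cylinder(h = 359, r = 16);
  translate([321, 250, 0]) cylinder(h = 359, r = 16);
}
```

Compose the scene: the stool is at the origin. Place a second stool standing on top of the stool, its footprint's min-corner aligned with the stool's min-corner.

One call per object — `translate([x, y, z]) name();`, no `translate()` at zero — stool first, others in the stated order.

stool();
translate([0, 0, 420]) stool_2();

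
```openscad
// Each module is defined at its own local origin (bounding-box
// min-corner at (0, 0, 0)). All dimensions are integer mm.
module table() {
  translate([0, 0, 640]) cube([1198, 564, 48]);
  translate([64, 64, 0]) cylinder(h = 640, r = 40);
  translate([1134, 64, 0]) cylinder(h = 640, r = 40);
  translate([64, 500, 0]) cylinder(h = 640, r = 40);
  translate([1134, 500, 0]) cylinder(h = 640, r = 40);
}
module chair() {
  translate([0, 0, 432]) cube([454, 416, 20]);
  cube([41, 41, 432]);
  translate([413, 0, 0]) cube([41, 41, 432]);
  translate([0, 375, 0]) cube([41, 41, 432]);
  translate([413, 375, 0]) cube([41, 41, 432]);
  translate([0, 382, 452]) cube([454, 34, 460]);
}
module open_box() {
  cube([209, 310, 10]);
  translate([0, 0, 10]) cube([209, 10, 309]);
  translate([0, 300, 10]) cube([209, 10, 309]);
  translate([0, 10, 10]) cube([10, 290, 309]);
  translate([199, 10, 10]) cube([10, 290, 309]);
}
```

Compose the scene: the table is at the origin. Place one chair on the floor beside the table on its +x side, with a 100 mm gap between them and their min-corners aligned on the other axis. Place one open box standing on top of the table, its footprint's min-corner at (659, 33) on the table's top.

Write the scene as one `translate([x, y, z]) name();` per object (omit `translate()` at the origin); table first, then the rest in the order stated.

table();
translate([1298, 0, 0]) chair();
translate([659, 33, 688]) open_box();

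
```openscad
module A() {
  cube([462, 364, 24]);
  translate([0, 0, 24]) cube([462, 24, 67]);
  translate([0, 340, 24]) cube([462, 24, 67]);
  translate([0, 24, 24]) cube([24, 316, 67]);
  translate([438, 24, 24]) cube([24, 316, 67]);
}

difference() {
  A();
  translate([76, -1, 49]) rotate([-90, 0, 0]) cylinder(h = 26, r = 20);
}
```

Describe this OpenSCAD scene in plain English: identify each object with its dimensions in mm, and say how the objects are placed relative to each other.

A is an open storage box with external size 462×364×91 mm and wall thickness 24 mm (the base is also 24 mm thick). The base covers the whole footprint; the four walls stand on the base, with the y-facing walls full-width and the x-facing walls fitting between their inner faces.

The open box has a circular hole of radius 20 mm through its front wall, centred at (x = 76, z = 49).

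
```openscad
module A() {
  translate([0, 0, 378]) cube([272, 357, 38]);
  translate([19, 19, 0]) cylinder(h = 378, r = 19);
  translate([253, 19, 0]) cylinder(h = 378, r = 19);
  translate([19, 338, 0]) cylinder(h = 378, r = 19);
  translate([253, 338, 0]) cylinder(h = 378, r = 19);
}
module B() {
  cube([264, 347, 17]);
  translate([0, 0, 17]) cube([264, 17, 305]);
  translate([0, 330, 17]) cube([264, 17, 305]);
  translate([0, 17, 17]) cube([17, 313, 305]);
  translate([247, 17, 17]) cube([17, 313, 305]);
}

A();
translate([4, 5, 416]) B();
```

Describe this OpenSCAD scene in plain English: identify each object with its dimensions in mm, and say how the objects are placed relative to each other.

A is a four-legged stool. The seat is a 272×357×38 mm slab whose top surface is at z = 416 mm; four round legs, each 38 mm in diameter, run from the floor (z = 0) to the underside of the seat, each leg's axis is inset half a diameter from the nearest pair of seat edges (so the leg's bounding box is flush with the corner).

B is an open-topped rectangular box: outside dimensions 264×347×322 mm, with a uniform wall and base thickness of 17 mm. The base is a full 264×347 slab on the floor; four walls sit on top of the base. The front and back walls (the −y and +y sides) span the full width; the two side walls fit between them.

The open box is on top of the stool, centred.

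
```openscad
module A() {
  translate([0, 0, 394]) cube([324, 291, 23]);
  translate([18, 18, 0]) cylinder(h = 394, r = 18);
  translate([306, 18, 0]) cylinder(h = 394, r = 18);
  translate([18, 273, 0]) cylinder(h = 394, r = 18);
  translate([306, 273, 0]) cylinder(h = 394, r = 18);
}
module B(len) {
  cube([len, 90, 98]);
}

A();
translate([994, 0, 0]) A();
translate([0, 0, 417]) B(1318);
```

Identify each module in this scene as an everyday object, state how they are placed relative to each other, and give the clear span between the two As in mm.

A is a stool. B is a beam. A beam spans the tops of two stools. The clear span between the two stools is 670 mm.

Second stool starts at x = 994; first ends at x = 324; clear span = 994 − 324 = 670 mm.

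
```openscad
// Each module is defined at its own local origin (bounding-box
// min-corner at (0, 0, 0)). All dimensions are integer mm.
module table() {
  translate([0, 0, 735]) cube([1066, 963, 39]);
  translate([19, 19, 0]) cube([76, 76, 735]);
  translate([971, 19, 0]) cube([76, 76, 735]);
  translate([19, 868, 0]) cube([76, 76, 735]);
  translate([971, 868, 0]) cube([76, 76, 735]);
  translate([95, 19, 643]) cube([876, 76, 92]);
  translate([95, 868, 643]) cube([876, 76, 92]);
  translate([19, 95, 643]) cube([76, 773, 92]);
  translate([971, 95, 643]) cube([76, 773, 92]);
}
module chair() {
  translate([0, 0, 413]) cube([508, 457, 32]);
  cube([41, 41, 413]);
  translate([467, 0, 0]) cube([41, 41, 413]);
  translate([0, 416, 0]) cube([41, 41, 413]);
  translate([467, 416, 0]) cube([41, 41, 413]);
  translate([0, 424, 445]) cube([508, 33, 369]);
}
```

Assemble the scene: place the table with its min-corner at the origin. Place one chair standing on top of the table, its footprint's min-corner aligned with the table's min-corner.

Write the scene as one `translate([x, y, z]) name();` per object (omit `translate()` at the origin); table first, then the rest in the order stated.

table();
translate([0, 0, 774]) chair();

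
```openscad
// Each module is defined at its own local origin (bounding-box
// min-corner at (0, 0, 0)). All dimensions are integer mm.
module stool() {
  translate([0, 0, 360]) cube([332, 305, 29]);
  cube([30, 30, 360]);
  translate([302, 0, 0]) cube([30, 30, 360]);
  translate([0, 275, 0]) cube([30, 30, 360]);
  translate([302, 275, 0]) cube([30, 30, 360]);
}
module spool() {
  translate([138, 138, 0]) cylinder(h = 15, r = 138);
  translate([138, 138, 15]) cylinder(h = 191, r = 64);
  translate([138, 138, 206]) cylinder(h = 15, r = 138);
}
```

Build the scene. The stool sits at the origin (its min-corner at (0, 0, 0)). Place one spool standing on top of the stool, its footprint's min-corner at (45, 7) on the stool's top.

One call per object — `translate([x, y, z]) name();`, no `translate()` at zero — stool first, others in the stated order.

stool();
translate([45, 7, 389]) spool();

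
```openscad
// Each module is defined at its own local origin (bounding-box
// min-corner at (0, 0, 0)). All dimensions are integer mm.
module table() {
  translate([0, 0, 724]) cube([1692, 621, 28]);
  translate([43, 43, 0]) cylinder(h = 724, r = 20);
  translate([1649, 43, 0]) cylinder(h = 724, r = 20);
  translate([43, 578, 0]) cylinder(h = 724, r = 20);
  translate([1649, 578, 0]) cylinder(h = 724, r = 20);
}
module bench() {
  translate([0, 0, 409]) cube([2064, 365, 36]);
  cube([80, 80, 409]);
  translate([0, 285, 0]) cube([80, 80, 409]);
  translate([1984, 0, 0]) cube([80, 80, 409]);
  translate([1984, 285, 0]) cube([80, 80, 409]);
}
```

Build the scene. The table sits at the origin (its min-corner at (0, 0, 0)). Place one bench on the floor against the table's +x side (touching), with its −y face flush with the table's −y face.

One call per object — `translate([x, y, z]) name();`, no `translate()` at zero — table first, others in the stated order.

table();
translate([1692, 0, 0]) bench();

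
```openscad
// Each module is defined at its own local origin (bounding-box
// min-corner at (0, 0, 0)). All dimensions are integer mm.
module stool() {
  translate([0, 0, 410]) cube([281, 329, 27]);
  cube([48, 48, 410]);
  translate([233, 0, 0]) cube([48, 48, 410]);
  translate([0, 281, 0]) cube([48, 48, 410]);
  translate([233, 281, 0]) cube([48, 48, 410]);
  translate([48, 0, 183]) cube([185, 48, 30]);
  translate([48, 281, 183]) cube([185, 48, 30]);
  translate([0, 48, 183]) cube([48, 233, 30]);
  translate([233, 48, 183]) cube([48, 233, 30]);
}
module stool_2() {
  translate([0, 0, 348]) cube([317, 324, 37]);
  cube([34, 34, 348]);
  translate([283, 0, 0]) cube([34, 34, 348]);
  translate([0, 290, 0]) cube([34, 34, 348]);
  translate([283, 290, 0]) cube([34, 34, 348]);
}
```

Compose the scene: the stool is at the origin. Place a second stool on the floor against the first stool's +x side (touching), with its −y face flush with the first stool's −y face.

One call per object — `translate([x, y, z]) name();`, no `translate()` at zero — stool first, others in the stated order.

stool();
translate([281, 0, 0]) stool_2();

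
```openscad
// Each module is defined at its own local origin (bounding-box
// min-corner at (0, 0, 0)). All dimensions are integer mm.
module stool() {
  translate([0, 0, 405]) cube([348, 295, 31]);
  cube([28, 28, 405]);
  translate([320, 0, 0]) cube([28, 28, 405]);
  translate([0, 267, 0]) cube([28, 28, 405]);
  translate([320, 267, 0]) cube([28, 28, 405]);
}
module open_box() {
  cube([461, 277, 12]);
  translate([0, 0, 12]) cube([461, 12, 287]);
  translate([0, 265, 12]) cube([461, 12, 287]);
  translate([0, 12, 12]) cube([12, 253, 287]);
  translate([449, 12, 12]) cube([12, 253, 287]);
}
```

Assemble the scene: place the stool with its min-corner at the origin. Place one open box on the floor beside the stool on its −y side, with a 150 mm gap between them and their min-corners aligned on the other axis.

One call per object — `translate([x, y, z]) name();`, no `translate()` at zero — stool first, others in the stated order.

stool();
translate([0, -427, 0]) open_box();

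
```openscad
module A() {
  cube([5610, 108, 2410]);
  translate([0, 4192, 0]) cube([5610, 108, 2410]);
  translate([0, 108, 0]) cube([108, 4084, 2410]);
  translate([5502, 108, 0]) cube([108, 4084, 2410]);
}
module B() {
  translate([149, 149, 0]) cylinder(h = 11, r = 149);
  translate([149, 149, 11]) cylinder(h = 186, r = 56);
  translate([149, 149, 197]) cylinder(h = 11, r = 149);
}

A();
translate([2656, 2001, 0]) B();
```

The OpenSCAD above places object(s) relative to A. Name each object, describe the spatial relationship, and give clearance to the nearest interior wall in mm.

A is a house frame. B is a spool. The spool sits inside the house frame, centred. The clearance to the nearest interior wall is 1893 mm.

Clearances: x = 2548, y = 1893; minimum 1893 mm.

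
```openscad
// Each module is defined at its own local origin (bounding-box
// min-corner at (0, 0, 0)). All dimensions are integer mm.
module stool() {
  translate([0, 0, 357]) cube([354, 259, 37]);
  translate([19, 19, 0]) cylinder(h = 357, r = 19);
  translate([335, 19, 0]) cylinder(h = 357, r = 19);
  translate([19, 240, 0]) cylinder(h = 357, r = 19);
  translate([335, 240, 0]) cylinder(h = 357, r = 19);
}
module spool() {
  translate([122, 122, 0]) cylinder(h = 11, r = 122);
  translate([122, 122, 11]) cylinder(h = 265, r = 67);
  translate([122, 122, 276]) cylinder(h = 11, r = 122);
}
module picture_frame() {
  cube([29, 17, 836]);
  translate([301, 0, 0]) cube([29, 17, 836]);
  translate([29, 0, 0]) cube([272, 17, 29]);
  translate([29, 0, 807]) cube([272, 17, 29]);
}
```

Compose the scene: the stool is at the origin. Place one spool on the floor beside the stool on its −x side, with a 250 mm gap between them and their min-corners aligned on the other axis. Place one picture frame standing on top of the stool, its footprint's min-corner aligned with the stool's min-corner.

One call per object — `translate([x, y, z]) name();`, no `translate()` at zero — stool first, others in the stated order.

stool();
translate([-494, 0, 0]) spool();
translate([0, 0, 394]) picture_frame();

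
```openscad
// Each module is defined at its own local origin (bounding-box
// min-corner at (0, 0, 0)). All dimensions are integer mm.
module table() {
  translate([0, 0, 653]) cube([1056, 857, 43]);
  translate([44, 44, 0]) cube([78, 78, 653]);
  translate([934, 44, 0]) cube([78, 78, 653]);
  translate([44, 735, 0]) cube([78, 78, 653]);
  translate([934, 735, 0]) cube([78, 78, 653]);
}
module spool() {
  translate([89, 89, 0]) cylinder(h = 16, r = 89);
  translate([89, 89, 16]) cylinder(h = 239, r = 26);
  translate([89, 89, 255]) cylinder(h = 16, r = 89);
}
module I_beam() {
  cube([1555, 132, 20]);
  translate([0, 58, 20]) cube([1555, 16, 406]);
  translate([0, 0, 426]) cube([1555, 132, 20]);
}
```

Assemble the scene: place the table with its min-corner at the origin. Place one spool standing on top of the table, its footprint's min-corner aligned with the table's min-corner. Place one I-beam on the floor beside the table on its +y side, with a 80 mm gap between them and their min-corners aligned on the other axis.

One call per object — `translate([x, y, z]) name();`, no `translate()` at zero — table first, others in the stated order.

table();
translate([0, 0, 696]) spool();
translate([0, 937, 0]) I_beam();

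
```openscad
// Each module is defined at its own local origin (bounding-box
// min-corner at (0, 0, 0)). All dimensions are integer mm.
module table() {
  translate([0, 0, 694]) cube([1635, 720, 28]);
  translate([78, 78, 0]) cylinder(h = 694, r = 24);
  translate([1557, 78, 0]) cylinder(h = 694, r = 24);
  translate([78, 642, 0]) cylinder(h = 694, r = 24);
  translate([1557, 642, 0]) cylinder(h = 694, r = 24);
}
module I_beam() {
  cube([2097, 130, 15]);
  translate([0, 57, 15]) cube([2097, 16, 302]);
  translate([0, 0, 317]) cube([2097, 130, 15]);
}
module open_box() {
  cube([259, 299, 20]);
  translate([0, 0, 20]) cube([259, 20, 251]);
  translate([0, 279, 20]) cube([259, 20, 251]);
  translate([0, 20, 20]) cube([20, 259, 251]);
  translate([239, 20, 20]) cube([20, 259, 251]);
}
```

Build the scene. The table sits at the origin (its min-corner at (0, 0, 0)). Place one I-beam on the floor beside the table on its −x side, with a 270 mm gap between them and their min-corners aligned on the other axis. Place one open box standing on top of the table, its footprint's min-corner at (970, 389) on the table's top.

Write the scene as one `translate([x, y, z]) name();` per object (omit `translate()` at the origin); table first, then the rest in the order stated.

table();
translate([-2367, 0, 0]) I_beam();
translate([970, 389, 722]) open_box();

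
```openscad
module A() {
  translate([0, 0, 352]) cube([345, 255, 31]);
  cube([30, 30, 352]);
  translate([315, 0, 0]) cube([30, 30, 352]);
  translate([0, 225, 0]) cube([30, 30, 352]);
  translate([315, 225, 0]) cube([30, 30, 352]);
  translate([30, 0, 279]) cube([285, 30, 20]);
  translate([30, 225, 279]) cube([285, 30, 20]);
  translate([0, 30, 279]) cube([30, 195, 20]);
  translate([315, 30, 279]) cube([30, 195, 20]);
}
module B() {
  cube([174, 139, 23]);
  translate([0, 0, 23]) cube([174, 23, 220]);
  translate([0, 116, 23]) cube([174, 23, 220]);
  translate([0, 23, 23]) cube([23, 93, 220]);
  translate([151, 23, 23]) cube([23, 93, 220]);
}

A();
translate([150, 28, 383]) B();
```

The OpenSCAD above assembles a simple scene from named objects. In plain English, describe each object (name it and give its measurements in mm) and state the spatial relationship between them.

A is a four-legged stool. The seat is a 345×255×31 mm slab whose top surface is at z = 383 mm; four square legs, each 30×30 mm in cross-section, run from the floor (z = 0) to the underside of the seat, each flush with a corner of the seat. Four stretchers, 30 mm wide and 20 mm tall, connect adjacent legs with their undersides at z = 279 mm, each running between the inner faces of the legs it joins and aligned with the legs' outer faces on the other axis.

B is an open storage box with external size 174×139×243 mm and wall thickness 23 mm (the base is also 23 mm thick). The base covers the whole footprint; the four walls stand on the base, with the y-facing walls full-width and the x-facing walls fitting between their inner faces.

The open box is on top of the stool.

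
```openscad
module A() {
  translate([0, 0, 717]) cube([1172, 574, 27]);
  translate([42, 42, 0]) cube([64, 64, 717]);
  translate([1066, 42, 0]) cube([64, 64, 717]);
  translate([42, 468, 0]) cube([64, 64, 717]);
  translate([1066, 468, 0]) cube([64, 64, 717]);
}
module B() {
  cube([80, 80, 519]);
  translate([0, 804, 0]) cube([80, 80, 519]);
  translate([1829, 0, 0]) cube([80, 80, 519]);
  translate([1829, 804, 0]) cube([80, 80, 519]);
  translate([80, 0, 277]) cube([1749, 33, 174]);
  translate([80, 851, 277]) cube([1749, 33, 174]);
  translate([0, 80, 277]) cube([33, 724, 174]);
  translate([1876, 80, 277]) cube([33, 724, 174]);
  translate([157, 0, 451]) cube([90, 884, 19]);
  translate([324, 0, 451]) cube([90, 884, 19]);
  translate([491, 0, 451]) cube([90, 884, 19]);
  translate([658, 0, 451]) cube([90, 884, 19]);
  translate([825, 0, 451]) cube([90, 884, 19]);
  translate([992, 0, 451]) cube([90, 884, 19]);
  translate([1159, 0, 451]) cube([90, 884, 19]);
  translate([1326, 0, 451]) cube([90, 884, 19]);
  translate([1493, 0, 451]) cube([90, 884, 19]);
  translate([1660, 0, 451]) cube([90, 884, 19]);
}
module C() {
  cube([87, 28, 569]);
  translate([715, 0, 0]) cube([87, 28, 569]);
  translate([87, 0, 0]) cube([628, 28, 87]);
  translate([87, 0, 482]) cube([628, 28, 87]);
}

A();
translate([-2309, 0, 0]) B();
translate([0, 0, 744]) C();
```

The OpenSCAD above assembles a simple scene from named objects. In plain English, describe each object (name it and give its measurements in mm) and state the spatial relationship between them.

A is a table: top 1172 mm (x) × 574 mm (y), 27 mm thick, upper face at z = 744 mm, on four 64×64 mm square legs, each inset 42 mm from the nearest pair of top edges, running from z = 0 to the bottom of the top.

B is a bed frame 1909 mm long (x) by 884 mm wide (y). Four 80×80 mm corner posts, 519 mm tall, at the corners of the footprint. Four rails of 33 mm thickness and 174 mm height run between adjacent posts with their undersides at z = 277 mm, their outer faces flush with the outside of the frame (the two x-running rails run between the posts' inner faces; the two y-running rails run between the posts' inner faces). 10 slats, each 90 mm wide (x) and 19 mm thick, lie across the top of the two x-running rails, running the full 884 mm width of the frame in y; the slats are evenly spaced along x between the inner faces of the end posts with equal gaps (rounded down to the nearest mm) at the −x end and between each pair — any rounding remainder accumulates at the +x end.

C is a picture frame with a 628×395 mm rectangular opening (x by z) and a uniform 87 mm border on every side. Frame depth is 28 mm along y. It is built from two vertical stiles running the full outside height and two horizontal rails spanning the gap between the stiles.

The bed frame is on the floor beside the table on its −x side. The picture frame is on top of the table.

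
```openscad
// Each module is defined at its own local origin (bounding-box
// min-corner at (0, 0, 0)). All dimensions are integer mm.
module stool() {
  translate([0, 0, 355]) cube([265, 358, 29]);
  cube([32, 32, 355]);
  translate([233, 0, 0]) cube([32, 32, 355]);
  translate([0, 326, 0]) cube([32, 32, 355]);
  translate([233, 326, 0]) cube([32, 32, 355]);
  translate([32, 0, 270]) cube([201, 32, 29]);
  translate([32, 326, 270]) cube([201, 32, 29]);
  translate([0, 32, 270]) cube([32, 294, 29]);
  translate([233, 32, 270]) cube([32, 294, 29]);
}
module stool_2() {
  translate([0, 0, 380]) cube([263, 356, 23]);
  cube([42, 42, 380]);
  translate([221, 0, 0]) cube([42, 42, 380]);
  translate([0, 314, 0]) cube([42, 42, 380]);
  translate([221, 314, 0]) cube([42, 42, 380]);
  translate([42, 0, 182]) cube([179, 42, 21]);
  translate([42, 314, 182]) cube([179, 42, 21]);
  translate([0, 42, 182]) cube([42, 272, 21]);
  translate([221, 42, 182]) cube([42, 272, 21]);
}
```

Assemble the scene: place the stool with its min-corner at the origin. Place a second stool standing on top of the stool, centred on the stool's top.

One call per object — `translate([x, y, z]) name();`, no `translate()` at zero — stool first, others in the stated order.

stool();
translate([1, 1, 384]) stool_2();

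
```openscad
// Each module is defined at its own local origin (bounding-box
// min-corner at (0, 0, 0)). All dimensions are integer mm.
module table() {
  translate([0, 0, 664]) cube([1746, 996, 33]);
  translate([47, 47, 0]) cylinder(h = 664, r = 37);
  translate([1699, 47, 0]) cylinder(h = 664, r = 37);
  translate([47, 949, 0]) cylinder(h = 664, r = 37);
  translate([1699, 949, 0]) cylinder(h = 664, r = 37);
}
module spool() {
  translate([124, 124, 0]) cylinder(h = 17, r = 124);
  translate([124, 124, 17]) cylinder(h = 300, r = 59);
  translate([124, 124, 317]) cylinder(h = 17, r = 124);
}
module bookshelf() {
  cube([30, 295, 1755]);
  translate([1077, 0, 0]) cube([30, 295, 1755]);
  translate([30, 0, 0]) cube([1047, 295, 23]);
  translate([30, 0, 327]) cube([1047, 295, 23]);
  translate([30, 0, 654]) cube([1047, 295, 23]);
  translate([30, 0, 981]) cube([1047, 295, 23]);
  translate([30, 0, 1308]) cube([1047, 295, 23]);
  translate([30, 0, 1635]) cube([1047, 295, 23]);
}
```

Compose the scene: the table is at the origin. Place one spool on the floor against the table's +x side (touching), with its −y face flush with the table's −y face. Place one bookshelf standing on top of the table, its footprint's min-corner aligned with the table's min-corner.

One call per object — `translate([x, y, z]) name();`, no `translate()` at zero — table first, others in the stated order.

table();
translate([1746, 0, 0]) spool();
translate([0, 0, 697]) bookshelf();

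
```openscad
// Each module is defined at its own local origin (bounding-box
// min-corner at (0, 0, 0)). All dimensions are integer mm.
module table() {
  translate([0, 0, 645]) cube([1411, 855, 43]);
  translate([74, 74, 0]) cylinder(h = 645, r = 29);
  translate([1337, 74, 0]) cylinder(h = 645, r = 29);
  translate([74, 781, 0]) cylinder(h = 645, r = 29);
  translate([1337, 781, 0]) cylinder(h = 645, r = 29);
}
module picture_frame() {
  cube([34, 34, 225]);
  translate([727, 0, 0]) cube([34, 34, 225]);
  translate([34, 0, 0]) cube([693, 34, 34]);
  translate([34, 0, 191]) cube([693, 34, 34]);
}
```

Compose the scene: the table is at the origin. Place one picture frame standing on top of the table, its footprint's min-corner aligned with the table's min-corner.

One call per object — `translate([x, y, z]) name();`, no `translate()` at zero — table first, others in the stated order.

table();
translate([0, 0, 688]) picture_frame();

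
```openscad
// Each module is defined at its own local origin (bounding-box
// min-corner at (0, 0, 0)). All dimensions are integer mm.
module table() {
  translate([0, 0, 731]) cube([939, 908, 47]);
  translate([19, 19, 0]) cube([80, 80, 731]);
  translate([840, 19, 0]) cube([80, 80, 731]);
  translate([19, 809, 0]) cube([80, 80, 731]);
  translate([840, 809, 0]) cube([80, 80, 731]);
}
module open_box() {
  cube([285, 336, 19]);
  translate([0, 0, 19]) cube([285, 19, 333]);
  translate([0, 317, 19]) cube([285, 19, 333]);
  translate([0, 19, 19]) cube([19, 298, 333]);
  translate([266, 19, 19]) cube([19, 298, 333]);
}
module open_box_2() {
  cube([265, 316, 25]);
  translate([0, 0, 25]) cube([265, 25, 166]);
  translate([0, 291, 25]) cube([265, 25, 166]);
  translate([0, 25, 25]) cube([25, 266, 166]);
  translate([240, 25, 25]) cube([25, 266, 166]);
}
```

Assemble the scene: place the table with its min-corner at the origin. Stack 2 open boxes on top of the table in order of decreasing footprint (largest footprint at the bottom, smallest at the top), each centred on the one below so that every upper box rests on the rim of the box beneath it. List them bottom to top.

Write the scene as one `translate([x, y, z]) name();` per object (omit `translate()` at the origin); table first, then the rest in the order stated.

table();
translate([327, 286, 778]) open_box();
translate([337, 296, 1130]) open_box_2();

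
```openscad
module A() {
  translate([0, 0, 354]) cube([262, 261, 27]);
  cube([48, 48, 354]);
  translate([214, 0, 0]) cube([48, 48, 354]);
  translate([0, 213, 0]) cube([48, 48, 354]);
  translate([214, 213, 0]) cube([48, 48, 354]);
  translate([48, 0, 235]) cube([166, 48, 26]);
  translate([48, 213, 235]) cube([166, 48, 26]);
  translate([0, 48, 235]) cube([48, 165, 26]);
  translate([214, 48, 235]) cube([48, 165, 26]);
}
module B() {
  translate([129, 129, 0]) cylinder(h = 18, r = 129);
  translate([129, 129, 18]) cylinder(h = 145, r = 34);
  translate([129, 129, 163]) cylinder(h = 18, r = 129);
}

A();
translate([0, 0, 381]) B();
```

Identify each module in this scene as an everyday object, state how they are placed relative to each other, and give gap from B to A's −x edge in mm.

A is a stool. B is a spool. The spool is on top of the stool. The gap from the spool to the stool's −x edge is 0 mm.

The spool's min-x is at 0; the stool's min-x is 0; gap = 0 mm.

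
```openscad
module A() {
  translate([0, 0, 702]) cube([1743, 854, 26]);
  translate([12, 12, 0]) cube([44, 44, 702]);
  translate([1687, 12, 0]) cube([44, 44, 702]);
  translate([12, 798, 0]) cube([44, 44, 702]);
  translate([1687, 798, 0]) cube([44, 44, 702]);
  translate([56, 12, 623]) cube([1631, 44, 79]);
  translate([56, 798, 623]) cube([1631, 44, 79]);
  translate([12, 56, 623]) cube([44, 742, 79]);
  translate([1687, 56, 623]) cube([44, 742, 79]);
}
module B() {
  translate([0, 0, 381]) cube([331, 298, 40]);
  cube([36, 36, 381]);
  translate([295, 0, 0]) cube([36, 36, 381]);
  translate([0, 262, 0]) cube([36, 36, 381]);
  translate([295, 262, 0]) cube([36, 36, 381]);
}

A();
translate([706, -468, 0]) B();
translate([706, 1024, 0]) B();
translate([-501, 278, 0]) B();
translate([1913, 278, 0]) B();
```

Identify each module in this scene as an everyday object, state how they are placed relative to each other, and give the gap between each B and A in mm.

A is a table. B is a stool. Four stools sit around the table at the −y, +y, −x, +x sides. The gap between each stool and the table is 170 mm.

Each stool's nearest face is 170 mm from the table's bounding box.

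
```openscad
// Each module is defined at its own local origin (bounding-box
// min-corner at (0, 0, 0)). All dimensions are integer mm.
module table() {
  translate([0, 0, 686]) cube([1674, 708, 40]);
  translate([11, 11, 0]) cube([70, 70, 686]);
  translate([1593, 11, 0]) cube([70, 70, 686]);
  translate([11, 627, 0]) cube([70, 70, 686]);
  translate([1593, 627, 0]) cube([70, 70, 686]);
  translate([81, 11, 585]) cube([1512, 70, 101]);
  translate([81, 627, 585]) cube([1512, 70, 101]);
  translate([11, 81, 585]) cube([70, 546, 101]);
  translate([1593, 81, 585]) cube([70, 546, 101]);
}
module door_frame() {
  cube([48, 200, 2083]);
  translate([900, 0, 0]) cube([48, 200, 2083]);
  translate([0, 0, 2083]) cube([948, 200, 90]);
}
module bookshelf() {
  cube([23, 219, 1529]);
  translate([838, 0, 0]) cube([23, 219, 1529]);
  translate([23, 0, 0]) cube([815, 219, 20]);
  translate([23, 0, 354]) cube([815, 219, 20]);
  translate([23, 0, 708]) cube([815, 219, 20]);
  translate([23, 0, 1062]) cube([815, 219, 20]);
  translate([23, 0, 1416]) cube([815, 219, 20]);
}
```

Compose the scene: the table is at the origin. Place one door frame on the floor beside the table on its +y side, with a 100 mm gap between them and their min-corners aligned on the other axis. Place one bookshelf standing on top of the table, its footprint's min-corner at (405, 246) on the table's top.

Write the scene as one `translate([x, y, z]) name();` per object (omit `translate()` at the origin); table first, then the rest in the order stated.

table();
translate([0, 808, 0]) door_frame();
translate([405, 246, 726]) bookshelf();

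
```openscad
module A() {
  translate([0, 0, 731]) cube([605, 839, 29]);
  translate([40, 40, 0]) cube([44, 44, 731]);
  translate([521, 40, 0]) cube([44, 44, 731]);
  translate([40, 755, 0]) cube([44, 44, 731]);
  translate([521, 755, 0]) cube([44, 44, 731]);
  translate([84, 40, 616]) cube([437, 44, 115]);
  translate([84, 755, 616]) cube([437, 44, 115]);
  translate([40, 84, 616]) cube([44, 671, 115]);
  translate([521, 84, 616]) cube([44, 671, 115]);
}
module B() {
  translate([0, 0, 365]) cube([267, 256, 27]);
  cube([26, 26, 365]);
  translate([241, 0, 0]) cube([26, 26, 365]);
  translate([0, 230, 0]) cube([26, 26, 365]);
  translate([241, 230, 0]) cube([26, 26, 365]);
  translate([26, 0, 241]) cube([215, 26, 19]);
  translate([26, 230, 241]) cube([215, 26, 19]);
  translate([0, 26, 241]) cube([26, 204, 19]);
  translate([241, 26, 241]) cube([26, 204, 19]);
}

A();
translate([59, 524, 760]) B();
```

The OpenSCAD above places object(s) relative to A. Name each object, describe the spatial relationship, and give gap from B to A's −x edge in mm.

The stool's min-x is at 59; the table's min-x is 0; gap = 59 mm.

A is a table. B is a stool. The stool is on top of the table. The gap from the stool to the table's −x edge is 59 mm.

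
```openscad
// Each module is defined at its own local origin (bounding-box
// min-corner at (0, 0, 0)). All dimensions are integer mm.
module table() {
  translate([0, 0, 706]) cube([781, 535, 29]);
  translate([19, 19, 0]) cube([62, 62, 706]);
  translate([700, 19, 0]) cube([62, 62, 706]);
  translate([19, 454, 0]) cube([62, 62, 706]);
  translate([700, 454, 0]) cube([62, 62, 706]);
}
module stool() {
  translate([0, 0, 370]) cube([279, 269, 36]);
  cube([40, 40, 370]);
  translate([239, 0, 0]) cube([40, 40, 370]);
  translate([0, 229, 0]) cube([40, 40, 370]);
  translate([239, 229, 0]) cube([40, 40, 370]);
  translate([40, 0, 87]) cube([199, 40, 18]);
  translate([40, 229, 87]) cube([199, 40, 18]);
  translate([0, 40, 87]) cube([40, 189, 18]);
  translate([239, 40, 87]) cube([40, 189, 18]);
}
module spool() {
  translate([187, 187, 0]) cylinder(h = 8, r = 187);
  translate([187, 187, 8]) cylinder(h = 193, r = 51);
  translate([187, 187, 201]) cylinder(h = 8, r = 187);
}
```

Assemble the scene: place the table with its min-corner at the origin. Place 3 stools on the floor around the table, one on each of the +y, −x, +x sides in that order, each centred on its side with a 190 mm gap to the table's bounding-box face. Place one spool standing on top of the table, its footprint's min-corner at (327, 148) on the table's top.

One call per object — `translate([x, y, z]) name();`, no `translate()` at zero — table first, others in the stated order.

table();
translate([251, 725, 0]) stool();
translate([-469, 133, 0]) stool();
translate([971, 133, 0]) stool();
translate([327, 148, 735]) spool();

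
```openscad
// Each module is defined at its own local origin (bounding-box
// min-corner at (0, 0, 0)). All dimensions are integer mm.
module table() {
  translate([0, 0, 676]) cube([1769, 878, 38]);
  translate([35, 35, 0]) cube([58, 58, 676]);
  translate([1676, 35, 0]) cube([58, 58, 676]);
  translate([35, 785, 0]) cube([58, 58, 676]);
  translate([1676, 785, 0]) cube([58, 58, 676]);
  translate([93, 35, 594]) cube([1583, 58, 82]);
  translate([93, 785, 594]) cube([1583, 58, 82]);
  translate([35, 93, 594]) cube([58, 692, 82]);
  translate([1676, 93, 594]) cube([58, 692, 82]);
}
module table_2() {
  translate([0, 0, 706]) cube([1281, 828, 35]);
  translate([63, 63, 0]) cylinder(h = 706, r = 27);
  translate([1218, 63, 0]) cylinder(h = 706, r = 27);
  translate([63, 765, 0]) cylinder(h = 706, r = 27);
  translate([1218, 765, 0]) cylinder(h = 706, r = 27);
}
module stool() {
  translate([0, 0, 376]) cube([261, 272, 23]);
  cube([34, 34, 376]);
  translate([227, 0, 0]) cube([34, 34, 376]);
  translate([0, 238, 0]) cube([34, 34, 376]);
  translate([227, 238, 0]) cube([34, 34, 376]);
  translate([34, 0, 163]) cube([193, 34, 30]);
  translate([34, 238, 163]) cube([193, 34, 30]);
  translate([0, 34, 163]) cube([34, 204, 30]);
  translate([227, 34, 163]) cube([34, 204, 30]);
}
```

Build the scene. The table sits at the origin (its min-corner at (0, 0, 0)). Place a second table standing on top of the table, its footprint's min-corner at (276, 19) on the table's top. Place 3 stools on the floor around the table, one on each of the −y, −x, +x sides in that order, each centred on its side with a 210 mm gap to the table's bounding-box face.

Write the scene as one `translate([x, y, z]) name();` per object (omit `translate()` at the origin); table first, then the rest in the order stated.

table();
translate([276, 19, 714]) table_2();
translate([754, -482, 0]) stool();
translate([-471, 303, 0]) stool();
translate([1979, 303, 0]) stool();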